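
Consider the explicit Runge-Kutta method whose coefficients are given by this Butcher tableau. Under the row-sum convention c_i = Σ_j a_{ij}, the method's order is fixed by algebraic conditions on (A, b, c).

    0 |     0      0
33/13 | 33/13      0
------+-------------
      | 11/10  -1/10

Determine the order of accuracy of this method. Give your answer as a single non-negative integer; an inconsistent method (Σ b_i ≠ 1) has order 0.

b = (11/10, -1/10)
c = (0, 33/13)
Σ b_i: 11/10·1 + (-1/10)·1 = 1 ✓
b·c: (-1/10)·33/13 = -33/130 ≠ 1/2 ⇒ order 1.

1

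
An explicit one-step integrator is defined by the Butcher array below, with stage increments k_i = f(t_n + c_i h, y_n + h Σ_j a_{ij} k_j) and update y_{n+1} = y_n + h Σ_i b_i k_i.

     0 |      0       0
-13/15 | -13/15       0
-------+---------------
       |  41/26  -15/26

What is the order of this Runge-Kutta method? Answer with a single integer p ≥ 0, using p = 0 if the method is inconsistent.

b = (41/26, -15/26)
c = (0, -13/15)
Σ b_i: 41/26·1 + (-15/26)·1 = 1 ✓
b·c: (-15/26)·(-13/15) = 1/2 ✓; 2 stages ⇒ order 2.

2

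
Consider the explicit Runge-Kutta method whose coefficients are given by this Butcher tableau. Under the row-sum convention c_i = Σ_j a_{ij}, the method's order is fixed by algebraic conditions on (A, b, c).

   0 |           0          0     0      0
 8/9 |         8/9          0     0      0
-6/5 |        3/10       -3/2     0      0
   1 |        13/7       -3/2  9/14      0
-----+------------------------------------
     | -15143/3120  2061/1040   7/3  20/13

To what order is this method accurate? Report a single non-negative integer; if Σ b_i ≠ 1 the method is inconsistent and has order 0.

2

b = (-15143/3120, 2061/1040, 7/3, 20/13)
c = (0, 8/9, -6/5, 1)
Ac = (0, 0, -4/3, -221/105)
Σ b_i: (-15143/3120)·1 + 2061/1040·1 + 7/3·1 + 20/13·1 = 1 ✓
b·c: 2061/1040·8/9 + 7/3·(-6/5) + 20/13·1 = 1/2 ✓
b·c²: 2061/1040·64/81 + 7/3·36/25 + 20/13·1 = 18908/2925 ≠ 1/3 ⇒ order 2.
b·Ac: 7/3·(-4/3) + 20/13·(-221/105) = -400/63 ≠ 1/6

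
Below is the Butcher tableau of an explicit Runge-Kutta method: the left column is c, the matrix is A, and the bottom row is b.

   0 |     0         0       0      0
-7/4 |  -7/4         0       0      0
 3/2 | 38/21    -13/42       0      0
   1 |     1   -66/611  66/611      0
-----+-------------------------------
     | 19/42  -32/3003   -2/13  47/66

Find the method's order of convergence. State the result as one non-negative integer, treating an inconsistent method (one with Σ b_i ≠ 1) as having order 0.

4

b = (19/42, -32/3003, -2/13, 47/66)
c = (0, -7/4, 3/2, 1)
Ac = (0, 0, 13/24, 33/94)
Σ b_i: 19/42·1 + (-32/3003)·1 + (-2/13)·1 + 47/66·1 = 1 ✓
b·c: (-32/3003)·(-7/4) + (-2/13)·3/2 + 47/66·1 = 1/2 ✓
b·c²: (-32/3003)·49/16 + (-2/13)·9/4 + 47/66·1 = 1/3 ✓
b·Ac: (-2/13)·13/24 + 47/66·33/94 = 1/6 ✓
b·c³: (-32/3003)·(-343/64) + (-2/13)·27/8 + 47/66·1 = 1/4 ✓
b·(c∘Ac): (-2/13)·13/16 + 47/66·33/94 = 1/8 ✓
b·Ac²: (-2/13)·(-91/96) + 47/66·(-33/376) = 1/12 ✓
b·A²c: 47/66·11/188 = 1/24 ✓; 4 stages ⇒ order 4.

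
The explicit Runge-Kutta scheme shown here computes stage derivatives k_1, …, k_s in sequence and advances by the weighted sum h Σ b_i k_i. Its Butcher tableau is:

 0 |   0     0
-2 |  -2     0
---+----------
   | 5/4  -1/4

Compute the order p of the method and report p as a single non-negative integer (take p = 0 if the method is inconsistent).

b = (5/4, -1/4)
c = (0, -2)
Σ b_i: 5/4·1 + (-1/4)·1 = 1 ✓
b·c: (-1/4)·(-2) = 1/2 ✓; 2 stages ⇒ order 2.

2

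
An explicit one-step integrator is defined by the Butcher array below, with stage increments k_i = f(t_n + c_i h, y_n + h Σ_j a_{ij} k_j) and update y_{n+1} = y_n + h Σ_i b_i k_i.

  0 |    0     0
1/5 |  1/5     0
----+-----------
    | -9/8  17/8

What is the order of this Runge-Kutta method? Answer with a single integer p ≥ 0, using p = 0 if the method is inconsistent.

b = (-9/8, 17/8)
c = (0, 1/5)
Σ b_i: (-9/8)·1 + 17/8·1 = 1 ✓
b·c: 17/8·1/5 = 17/40 ≠ 1/2 ⇒ order 1.

1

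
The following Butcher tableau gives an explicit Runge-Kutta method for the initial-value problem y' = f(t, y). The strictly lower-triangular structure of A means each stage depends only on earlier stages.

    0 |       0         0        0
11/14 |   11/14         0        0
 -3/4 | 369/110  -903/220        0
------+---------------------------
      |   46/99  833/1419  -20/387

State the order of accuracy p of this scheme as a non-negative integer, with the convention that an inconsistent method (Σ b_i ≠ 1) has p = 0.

3

b = (46/99, 833/1419, -20/387)
c = (0, 11/14, -3/4)
Ac = (0, 0, -129/40)
Σ b_i: 46/99·1 + 833/1419·1 + (-20/387)·1 = 1 ✓
b·c: 833/1419·11/14 + (-20/387)·(-3/4) = 1/2 ✓
b·c²: 833/1419·121/196 + (-20/387)·9/16 = 1/3 ✓
b·Ac: (-20/387)·(-129/40) = 1/6 ✓; 3 stages ⇒ order 3.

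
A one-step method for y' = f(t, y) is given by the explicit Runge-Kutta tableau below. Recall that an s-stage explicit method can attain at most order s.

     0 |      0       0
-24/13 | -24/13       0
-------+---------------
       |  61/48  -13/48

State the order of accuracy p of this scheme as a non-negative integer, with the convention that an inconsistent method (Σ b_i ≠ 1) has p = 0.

b = (61/48, -13/48)
c = (0, -24/13)
Σ b_i: 61/48·1 + (-13/48)·1 = 1 ✓
b·c: (-13/48)·(-24/13) = 1/2 ✓; 2 stages ⇒ order 2.

2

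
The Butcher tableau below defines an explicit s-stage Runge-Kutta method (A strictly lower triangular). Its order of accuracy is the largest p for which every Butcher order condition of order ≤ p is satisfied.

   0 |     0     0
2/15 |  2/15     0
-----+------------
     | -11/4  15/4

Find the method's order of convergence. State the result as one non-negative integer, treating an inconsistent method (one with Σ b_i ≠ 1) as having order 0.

b = (-11/4, 15/4)
c = (0, 2/15)
Σ b_i: (-11/4)·1 + 15/4·1 = 1 ✓
b·c: 15/4·2/15 = 1/2 ✓; 2 stages ⇒ order 2.

2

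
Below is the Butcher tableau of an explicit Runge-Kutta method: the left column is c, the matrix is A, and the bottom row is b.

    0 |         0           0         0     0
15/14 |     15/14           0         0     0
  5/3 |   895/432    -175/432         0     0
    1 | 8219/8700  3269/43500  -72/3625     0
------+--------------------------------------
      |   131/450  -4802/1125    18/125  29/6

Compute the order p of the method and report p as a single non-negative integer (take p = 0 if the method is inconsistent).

4

b = (131/450, -4802/1125, 18/125, 29/6)
c = (0, 15/14, 5/3, 1)
Ac = (0, 0, -125/288, 11/232)
Σ b_i: 131/450·1 + (-4802/1125)·1 + 18/125·1 + 29/6·1 = 1 ✓
b·c: (-4802/1125)·15/14 + 18/125·5/3 + 29/6·1 = 1/2 ✓
b·c²: (-4802/1125)·225/196 + 18/125·25/9 + 29/6·1 = 1/3 ✓
b·Ac: 18/125·(-125/288) + 29/6·11/232 = 1/6 ✓
b·c³: (-4802/1125)·3375/2744 + 18/125·125/27 + 29/6·1 = 1/4 ✓
b·(c∘Ac): 18/125·(-625/864) + 29/6·11/232 = 1/8 ✓
b·Ac²: 18/125·(-625/1344) + 29/6·101/3248 = 1/12 ✓
b·A²c: 29/6·1/116 = 1/24 ✓; 4 stages ⇒ order 4.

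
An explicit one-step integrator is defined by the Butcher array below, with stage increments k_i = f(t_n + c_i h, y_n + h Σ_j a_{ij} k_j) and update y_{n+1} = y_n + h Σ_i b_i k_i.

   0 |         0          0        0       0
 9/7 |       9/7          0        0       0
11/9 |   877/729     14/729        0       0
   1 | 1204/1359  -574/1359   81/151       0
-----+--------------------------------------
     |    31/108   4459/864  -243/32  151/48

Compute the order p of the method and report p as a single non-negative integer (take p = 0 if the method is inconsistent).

b = (31/108, 4459/864, -243/32, 151/48)
c = (0, 9/7, 11/9, 1)
Ac = (0, 0, 2/81, 17/151)
Σ b_i: 31/108·1 + 4459/864·1 + (-243/32)·1 + 151/48·1 = 1 ✓
b·c: 4459/864·9/7 + (-243/32)·11/9 + 151/48·1 = 1/2 ✓
b·c²: 4459/864·81/49 + (-243/32)·121/81 + 151/48·1 = 1/3 ✓
b·Ac: (-243/32)·2/81 + 151/48·17/151 = 1/6 ✓
b·c³: 4459/864·729/343 + (-243/32)·1331/729 + 151/48·1 = 1/4 ✓
b·(c∘Ac): (-243/32)·22/729 + 151/48·17/151 = 1/8 ✓
b·Ac²: (-243/32)·2/63 + 151/48·109/1057 = 1/12 ✓
b·A²c: 151/48·2/151 = 1/24 ✓; 4 stages ⇒ order 4.

4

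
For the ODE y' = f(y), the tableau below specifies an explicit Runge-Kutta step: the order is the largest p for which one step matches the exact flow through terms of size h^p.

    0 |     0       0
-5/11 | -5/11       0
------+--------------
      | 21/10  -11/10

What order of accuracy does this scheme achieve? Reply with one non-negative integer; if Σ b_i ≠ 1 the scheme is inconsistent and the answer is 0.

b = (21/10, -11/10)
c = (0, -5/11)
Σ b_i: 21/10·1 + (-11/10)·1 = 1 ✓
b·c: (-11/10)·(-5/11) = 1/2 ✓; 2 stages ⇒ order 2.

2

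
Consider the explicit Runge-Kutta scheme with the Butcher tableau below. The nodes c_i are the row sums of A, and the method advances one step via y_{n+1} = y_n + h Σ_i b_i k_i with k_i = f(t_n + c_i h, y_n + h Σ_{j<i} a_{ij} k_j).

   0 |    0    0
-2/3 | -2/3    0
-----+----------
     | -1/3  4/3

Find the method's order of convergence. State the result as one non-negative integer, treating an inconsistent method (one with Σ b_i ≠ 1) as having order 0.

1

b = (-1/3, 4/3)
c = (0, -2/3)
Σ b_i: (-1/3)·1 + 4/3·1 = 1 ✓
b·c: 4/3·(-2/3) = -8/9 ≠ 1/2 ⇒ order 1.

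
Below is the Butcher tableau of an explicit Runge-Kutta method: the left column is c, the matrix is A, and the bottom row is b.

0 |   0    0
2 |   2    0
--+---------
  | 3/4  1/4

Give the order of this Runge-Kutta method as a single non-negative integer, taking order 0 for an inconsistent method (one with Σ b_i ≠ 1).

2

b = (3/4, 1/4)
c = (0, 2)
Σ b_i: 3/4·1 + 1/4·1 = 1 ✓
b·c: 1/4·2 = 1/2 ✓; 2 stages ⇒ order 2.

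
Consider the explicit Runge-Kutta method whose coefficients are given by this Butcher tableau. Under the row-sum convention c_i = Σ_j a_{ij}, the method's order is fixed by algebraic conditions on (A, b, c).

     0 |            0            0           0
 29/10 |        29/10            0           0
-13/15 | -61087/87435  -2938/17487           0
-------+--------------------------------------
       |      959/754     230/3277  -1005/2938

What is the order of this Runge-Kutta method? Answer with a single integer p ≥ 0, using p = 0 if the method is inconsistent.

3

b = (959/754, 230/3277, -1005/2938)
c = (0, 29/10, -13/15)
Ac = (0, 0, -1469/3015)
Σ b_i: 959/754·1 + 230/3277·1 + (-1005/2938)·1 = 1 ✓
b·c: 230/3277·29/10 + (-1005/2938)·(-13/15) = 1/2 ✓
b·c²: 230/3277·841/100 + (-1005/2938)·169/225 = 1/3 ✓
b·Ac: (-1005/2938)·(-1469/3015) = 1/6 ✓; 3 stages ⇒ order 3.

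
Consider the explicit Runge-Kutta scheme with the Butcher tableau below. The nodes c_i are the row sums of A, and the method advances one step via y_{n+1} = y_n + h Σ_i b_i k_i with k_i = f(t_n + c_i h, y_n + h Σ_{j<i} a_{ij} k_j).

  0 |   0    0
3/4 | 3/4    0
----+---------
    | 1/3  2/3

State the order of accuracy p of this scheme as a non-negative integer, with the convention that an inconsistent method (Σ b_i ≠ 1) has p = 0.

b = (1/3, 2/3)
c = (0, 3/4)
Σ b_i: 1/3·1 + 2/3·1 = 1 ✓
b·c: 2/3·3/4 = 1/2 ✓; 2 stages ⇒ order 2.

2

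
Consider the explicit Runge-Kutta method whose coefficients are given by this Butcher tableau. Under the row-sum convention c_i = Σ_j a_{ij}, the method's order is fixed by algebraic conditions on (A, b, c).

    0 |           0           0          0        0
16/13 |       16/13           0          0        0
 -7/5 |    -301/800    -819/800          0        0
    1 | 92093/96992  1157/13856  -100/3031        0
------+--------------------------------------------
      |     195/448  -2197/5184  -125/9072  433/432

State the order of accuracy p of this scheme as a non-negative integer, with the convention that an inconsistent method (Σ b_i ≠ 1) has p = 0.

4

b = (195/448, -2197/5184, -125/9072, 433/432)
c = (0, 16/13, -7/5, 1)
Ac = (0, 0, -63/50, 129/866)
Σ b_i: 195/448·1 + (-2197/5184)·1 + (-125/9072)·1 + 433/432·1 = 1 ✓
b·c: (-2197/5184)·16/13 + (-125/9072)·(-7/5) + 433/432·1 = 1/2 ✓
b·c²: (-2197/5184)·256/169 + (-125/9072)·49/25 + 433/432·1 = 1/3 ✓
b·Ac: (-125/9072)·(-63/50) + 433/432·129/866 = 1/6 ✓
b·c³: (-2197/5184)·4096/2197 + (-125/9072)·(-343/125) + 433/432·1 = 1/4 ✓
b·(c∘Ac): (-125/9072)·441/250 + 433/432·129/866 = 1/8 ✓
b·Ac²: (-125/9072)·(-504/325) + 433/432·348/5629 = 1/12 ✓
b·A²c: 433/432·18/433 = 1/24 ✓; 4 stages ⇒ order 4.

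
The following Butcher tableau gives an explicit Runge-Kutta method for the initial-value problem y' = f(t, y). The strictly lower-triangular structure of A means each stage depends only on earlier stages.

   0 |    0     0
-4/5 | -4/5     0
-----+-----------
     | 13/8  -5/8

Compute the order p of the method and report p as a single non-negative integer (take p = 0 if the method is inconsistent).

2

b = (13/8, -5/8)
c = (0, -4/5)
Σ b_i: 13/8·1 + (-5/8)·1 = 1 ✓
b·c: (-5/8)·(-4/5) = 1/2 ✓; 2 stages ⇒ order 2.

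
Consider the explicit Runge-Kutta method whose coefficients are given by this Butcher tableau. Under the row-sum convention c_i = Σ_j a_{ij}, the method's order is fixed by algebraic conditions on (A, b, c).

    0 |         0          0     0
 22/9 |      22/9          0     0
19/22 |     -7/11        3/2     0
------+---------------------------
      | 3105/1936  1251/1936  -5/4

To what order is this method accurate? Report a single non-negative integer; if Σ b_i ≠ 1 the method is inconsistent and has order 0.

b = (3105/1936, 1251/1936, -5/4)
c = (0, 22/9, 19/22)
Ac = (0, 0, 11/3)
Σ b_i: 3105/1936·1 + 1251/1936·1 + (-5/4)·1 = 1 ✓
b·c: 1251/1936·22/9 + (-5/4)·19/22 = 1/2 ✓
b·c²: 1251/1936·484/81 + (-5/4)·361/484 = 51031/17424 ≠ 1/3 ⇒ order 2.
b·Ac: (-5/4)·11/3 = -55/12 ≠ 1/6

2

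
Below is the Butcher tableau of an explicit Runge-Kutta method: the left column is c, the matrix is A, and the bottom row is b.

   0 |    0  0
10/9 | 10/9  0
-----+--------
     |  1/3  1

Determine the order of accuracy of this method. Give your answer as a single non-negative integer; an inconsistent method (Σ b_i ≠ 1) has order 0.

b = (1/3, 1)
c = (0, 10/9)
Σ b_i: 1/3·1 + 1·1 = 4/3 ≠ 1 ⇒ order 0.

0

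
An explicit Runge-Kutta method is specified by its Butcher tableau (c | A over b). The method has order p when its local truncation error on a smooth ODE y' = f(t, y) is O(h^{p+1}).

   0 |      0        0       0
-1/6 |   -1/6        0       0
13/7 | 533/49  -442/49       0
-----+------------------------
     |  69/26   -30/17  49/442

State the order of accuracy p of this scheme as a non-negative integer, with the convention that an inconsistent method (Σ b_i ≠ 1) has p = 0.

b = (69/26, -30/17, 49/442)
c = (0, -1/6, 13/7)
Ac = (0, 0, 221/147)
Σ b_i: 69/26·1 + (-30/17)·1 + 49/442·1 = 1 ✓
b·c: (-30/17)·(-1/6) + 49/442·13/7 = 1/2 ✓
b·c²: (-30/17)·1/36 + 49/442·169/49 = 1/3 ✓
b·Ac: 49/442·221/147 = 1/6 ✓; 3 stages ⇒ order 3.

3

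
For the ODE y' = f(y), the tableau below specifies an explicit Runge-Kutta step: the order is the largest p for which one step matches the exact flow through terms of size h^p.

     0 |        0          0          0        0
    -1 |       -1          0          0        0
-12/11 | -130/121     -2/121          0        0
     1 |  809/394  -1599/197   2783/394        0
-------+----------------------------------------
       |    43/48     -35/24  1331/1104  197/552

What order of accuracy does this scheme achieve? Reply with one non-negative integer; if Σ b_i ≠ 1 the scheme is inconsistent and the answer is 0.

b = (43/48, -35/24, 1331/1104, 197/552)
c = (0, -1, -12/11, 1)
Ac = (0, 0, 2/121, 81/197)
Σ b_i: 43/48·1 + (-35/24)·1 + 1331/1104·1 + 197/552·1 = 1 ✓
b·c: (-35/24)·(-1) + 1331/1104·(-12/11) + 197/552·1 = 1/2 ✓
b·c²: (-35/24)·1 + 1331/1104·144/121 + 197/552·1 = 1/3 ✓
b·Ac: 1331/1104·2/121 + 197/552·81/197 = 1/6 ✓
b·c³: (-35/24)·(-1) + 1331/1104·(-1728/1331) + 197/552·1 = 1/4 ✓
b·(c∘Ac): 1331/1104·(-24/1331) + 197/552·81/197 = 1/8 ✓
b·Ac²: 1331/1104·(-2/121) + 197/552·57/197 = 1/12 ✓
b·A²c: 197/552·23/197 = 1/24 ✓; 4 stages ⇒ order 4.

4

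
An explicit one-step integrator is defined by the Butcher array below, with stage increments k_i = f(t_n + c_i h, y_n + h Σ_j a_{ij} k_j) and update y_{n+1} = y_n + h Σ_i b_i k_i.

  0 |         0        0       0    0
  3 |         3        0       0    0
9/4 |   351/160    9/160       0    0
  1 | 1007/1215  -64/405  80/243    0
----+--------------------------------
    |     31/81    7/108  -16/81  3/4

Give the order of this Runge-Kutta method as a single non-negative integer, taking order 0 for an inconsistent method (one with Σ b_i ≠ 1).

4

b = (31/81, 7/108, -16/81, 3/4)
c = (0, 3, 9/4, 1)
Ac = (0, 0, 27/160, 4/15)
Σ b_i: 31/81·1 + 7/108·1 + (-16/81)·1 + 3/4·1 = 1 ✓
b·c: 7/108·3 + (-16/81)·9/4 + 3/4·1 = 1/2 ✓
b·c²: 7/108·9 + (-16/81)·81/16 + 3/4·1 = 1/3 ✓
b·Ac: (-16/81)·27/160 + 3/4·4/15 = 1/6 ✓
b·c³: 7/108·27 + (-16/81)·729/64 + 3/4·1 = 1/4 ✓
b·(c∘Ac): (-16/81)·243/640 + 3/4·4/15 = 1/8 ✓
b·Ac²: (-16/81)·81/160 + 3/4·11/45 = 1/12 ✓
b·A²c: 3/4·1/18 = 1/24 ✓; 4 stages ⇒ order 4.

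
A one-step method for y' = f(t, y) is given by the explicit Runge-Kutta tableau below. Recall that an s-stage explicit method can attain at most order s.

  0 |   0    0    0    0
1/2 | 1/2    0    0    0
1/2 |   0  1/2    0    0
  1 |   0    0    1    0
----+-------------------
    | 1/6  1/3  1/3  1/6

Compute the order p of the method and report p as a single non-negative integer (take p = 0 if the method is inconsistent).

4

b = (1/6, 1/3, 1/3, 1/6)
c = (0, 1/2, 1/2, 1)
Ac = (0, 0, 1/4, 1/2)
Σ b_i: 1/6·1 + 1/3·1 + 1/3·1 + 1/6·1 = 1 ✓
b·c: 1/3·1/2 + 1/3·1/2 + 1/6·1 = 1/2 ✓
b·c²: 1/3·1/4 + 1/3·1/4 + 1/6·1 = 1/3 ✓
b·Ac: 1/3·1/4 + 1/6·1/2 = 1/6 ✓
b·c³: 1/3·1/8 + 1/3·1/8 + 1/6·1 = 1/4 ✓
b·(c∘Ac): 1/3·1/8 + 1/6·1/2 = 1/8 ✓
b·Ac²: 1/3·1/8 + 1/6·1/4 = 1/12 ✓
b·A²c: 1/6·1/4 = 1/24 ✓; 4 stages ⇒ order 4.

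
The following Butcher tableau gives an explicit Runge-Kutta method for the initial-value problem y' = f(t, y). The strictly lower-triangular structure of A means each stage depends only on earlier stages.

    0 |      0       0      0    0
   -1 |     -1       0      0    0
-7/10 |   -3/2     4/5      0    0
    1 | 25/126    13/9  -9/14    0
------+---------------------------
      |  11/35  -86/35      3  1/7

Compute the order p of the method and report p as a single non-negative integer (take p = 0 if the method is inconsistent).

b = (11/35, -86/35, 3, 1/7)
c = (0, -1, -7/10, 1)
Ac = (0, 0, -4/5, -179/180)
Σ b_i: 11/35·1 + (-86/35)·1 + 3·1 + 1/7·1 = 1 ✓
b·c: (-86/35)·(-1) + 3·(-7/10) + 1/7·1 = 1/2 ✓
b·c²: (-86/35)·1 + 3·49/100 + 1/7·1 = -591/700 ≠ 1/3 ⇒ order 2.
b·Ac: 3·(-4/5) + 1/7·(-179/180) = -3203/1260 ≠ 1/6

2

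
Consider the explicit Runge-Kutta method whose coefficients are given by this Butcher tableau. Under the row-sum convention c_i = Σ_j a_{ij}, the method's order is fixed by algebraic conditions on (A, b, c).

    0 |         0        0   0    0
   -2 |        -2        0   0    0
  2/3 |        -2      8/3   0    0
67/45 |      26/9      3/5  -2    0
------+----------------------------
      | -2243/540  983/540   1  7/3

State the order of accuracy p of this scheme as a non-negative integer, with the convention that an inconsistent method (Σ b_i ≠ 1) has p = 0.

b = (-2243/540, 983/540, 1, 7/3)
c = (0, -2, 2/3, 67/45)
Ac = (0, 0, -16/3, -38/15)
Σ b_i: (-2243/540)·1 + 983/540·1 + 1·1 + 7/3·1 = 1 ✓
b·c: 983/540·(-2) + 1·2/3 + 7/3·67/45 = 1/2 ✓
b·c²: 983/540·4 + 1·4/9 + 7/3·4489/2025 = 78358/6075 ≠ 1/3 ⇒ order 2.
b·Ac: 1·(-16/3) + 7/3·(-38/15) = -506/45 ≠ 1/6

2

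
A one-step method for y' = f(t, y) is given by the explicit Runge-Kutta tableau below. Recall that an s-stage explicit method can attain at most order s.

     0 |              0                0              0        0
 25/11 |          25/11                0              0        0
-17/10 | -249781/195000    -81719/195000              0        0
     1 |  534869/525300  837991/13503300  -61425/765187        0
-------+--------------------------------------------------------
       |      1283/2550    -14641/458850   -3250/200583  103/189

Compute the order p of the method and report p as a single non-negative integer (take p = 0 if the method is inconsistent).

4

b = (1283/2550, -14641/458850, -3250/200583, 103/189)
c = (0, 25/11, -17/10, 1)
Ac = (0, 0, -7429/7800, 343/1236)
Σ b_i: 1283/2550·1 + (-14641/458850)·1 + (-3250/200583)·1 + 103/189·1 = 1 ✓
b·c: (-14641/458850)·25/11 + (-3250/200583)·(-17/10) + 103/189·1 = 1/2 ✓
b·c²: (-14641/458850)·625/121 + (-3250/200583)·289/100 + 103/189·1 = 1/3 ✓
b·Ac: (-3250/200583)·(-7429/7800) + 103/189·343/1236 = 1/6 ✓
b·c³: (-14641/458850)·15625/1331 + (-3250/200583)·(-4913/1000) + 103/189·1 = 1/4 ✓
b·(c∘Ac): (-3250/200583)·126293/78000 + 103/189·343/1236 = 1/8 ✓
b·Ac²: (-3250/200583)·(-7429/3432) + 103/189·301/3399 = 1/12 ✓
b·A²c: 103/189·63/824 = 1/24 ✓; 4 stages ⇒ order 4.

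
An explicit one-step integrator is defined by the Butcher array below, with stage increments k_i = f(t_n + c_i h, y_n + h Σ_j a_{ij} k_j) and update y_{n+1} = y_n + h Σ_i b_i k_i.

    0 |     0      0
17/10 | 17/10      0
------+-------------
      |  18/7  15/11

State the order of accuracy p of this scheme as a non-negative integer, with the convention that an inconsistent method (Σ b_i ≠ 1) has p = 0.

b = (18/7, 15/11)
c = (0, 17/10)
Σ b_i: 18/7·1 + 15/11·1 = 303/77 ≠ 1 ⇒ order 0.

0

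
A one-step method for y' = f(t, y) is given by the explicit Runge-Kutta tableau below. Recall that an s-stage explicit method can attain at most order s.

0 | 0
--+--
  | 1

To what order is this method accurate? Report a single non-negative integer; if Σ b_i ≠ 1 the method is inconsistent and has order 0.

1

b = (1)
c = (0)
Σ b_i: 1·1 = 1 ✓; 1 stage ⇒ order 1.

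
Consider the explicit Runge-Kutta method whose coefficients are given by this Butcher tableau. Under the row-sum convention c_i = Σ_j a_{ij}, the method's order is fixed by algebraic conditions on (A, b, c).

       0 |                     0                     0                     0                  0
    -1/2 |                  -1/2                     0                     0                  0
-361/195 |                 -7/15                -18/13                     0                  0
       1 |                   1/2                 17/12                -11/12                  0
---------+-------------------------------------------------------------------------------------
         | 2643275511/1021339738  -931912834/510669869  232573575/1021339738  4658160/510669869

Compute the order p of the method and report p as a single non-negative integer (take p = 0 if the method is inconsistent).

b = (2643275511/1021339738, -931912834/510669869, 232573575/1021339738, 4658160/510669869)
c = (0, -1/2, -361/195, 1)
Ac = (0, 0, 9/13, 4627/4680)
Σ b_i: 2643275511/1021339738·1 + (-931912834/510669869)·1 + 232573575/1021339738·1 + 4658160/510669869·1 = 1 ✓
b·c: (-931912834/510669869)·(-1/2) + 232573575/1021339738·(-361/195) + 4658160/510669869·1 = 1/2 ✓
b·c²: (-931912834/510669869)·1/4 + 232573575/1021339738·130321/38025 + 4658160/510669869·1 = 1/3 ✓
b·Ac: 232573575/1021339738·9/13 + 4658160/510669869·4627/4680 = 1/6 ✓
b·c³: (-931912834/510669869)·(-1/8) + 232573575/1021339738·(-47045881/7414875) + 4658160/510669869·1 = -1443005142593/1194967493460 ≠ 1/4 ⇒ order 3.
b·(c∘Ac): 232573575/1021339738·(-1083/845) + 4658160/510669869·4627/4680 = -866606071/3064019214 ≠ 1/8
b·Ac²: 232573575/1021339738·(-9/26) + 4658160/510669869·(-5087699/1825200) = -124576036303/1194967493460 ≠ 1/12
b·A²c: 4658160/510669869·(-33/52) = -2956140/510669869 ≠ 1/24

3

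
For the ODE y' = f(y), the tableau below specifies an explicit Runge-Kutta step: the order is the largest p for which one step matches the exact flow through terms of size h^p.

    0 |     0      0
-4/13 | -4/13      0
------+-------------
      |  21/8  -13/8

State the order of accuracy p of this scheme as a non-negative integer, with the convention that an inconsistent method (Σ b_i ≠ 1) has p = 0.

b = (21/8, -13/8)
c = (0, -4/13)
Σ b_i: 21/8·1 + (-13/8)·1 = 1 ✓
b·c: (-13/8)·(-4/13) = 1/2 ✓; 2 stages ⇒ order 2.

2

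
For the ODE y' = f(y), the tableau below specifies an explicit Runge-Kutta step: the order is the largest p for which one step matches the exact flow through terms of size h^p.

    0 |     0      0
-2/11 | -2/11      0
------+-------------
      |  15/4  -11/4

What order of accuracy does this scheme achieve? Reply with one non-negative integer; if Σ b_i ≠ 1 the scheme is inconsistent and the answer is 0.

2

b = (15/4, -11/4)
c = (0, -2/11)
Σ b_i: 15/4·1 + (-11/4)·1 = 1 ✓
b·c: (-11/4)·(-2/11) = 1/2 ✓; 2 stages ⇒ order 2.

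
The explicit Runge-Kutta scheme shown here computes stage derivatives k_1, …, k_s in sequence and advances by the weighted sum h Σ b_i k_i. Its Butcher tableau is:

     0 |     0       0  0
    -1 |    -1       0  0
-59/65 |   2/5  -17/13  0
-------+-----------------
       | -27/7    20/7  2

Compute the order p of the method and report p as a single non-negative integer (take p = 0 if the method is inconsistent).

1

b = (-27/7, 20/7, 2)
c = (0, -1, -59/65)
Ac = (0, 0, 17/13)
Σ b_i: (-27/7)·1 + 20/7·1 + 2·1 = 1 ✓
b·c: 20/7·(-1) + 2·(-59/65) = -2126/455 ≠ 1/2 ⇒ order 1.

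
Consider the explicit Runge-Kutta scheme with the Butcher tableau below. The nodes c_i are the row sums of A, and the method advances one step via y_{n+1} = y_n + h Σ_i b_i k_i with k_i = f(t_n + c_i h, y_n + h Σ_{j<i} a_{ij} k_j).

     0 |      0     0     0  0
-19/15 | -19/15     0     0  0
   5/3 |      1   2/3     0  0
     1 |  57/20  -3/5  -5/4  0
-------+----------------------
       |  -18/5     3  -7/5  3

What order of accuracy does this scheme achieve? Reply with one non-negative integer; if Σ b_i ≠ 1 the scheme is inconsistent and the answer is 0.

1

b = (-18/5, 3, -7/5, 3)
c = (0, -19/15, 5/3, 1)
Ac = (0, 0, -38/45, -397/300)
Σ b_i: (-18/5)·1 + 3·1 + (-7/5)·1 + 3·1 = 1 ✓
b·c: 3·(-19/15) + (-7/5)·5/3 + 3·1 = -47/15 ≠ 1/2 ⇒ order 1.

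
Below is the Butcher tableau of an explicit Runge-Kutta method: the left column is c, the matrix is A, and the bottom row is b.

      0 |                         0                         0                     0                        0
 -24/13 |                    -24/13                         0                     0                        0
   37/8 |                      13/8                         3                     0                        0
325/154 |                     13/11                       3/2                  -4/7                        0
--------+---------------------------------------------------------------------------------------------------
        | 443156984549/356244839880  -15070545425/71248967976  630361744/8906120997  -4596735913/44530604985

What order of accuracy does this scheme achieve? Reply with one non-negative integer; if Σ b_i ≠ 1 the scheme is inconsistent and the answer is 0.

b = (443156984549/356244839880, -15070545425/71248967976, 630361744/8906120997, -4596735913/44530604985)
c = (0, -24/13, 37/8, 325/154)
Ac = (0, 0, -72/13, -985/182)
Σ b_i: 443156984549/356244839880·1 + (-15070545425/71248967976)·1 + 630361744/8906120997·1 + (-4596735913/44530604985)·1 = 1 ✓
b·c: (-15070545425/71248967976)·(-24/13) + 630361744/8906120997·37/8 + (-4596735913/44530604985)·325/154 = 1/2 ✓
b·c²: (-15070545425/71248967976)·576/169 + 630361744/8906120997·1369/64 + (-4596735913/44530604985)·105625/23716 = 1/3 ✓
b·Ac: 630361744/8906120997·(-72/13) + (-4596735913/44530604985)·(-985/182) = 1/6 ✓
b·c³: (-15070545425/71248967976)·(-13824/2197) + 630361744/8906120997·50653/512 + (-4596735913/44530604985)·34328125/3652264 = 700166610679859/95093622591968 ≠ 1/4 ⇒ order 3.
b·(c∘Ac): 630361744/8906120997·(-333/13) + (-4596735913/44530604985)·(-24625/2156) = -293619548333/463118291844 ≠ 1/8
b·Ac²: 630361744/8906120997·1728/169 + (-4596735913/44530604985)·(-134593/18928) = 13501944276619/9262365836880 ≠ 1/12
b·A²c: (-4596735913/44530604985)·288/91 = -63040949664/192965954935 ≠ 1/24

3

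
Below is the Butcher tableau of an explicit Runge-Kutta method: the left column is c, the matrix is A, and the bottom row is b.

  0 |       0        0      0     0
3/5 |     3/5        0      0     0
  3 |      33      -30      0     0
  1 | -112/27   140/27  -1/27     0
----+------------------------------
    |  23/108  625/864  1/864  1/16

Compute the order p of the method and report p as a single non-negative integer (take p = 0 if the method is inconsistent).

4

b = (23/108, 625/864, 1/864, 1/16)
c = (0, 3/5, 3, 1)
Ac = (0, 0, -18, 3)
Σ b_i: 23/108·1 + 625/864·1 + 1/864·1 + 1/16·1 = 1 ✓
b·c: 625/864·3/5 + 1/864·3 + 1/16·1 = 1/2 ✓
b·c²: 625/864·9/25 + 1/864·9 + 1/16·1 = 1/3 ✓
b·Ac: 1/864·(-18) + 1/16·3 = 1/6 ✓
b·c³: 625/864·27/125 + 1/864·27 + 1/16·1 = 1/4 ✓
b·(c∘Ac): 1/864·(-54) + 1/16·3 = 1/8 ✓
b·Ac²: 1/864·(-54/5) + 1/16·23/15 = 1/12 ✓
b·A²c: 1/16·2/3 = 1/24 ✓; 4 stages ⇒ order 4.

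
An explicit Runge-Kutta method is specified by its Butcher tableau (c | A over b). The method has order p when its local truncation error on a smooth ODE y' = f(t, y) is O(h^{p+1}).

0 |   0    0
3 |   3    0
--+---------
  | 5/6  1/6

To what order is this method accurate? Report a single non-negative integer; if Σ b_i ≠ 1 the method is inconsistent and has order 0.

b = (5/6, 1/6)
c = (0, 3)
Σ b_i: 5/6·1 + 1/6·1 = 1 ✓
b·c: 1/6·3 = 1/2 ✓; 2 stages ⇒ order 2.

2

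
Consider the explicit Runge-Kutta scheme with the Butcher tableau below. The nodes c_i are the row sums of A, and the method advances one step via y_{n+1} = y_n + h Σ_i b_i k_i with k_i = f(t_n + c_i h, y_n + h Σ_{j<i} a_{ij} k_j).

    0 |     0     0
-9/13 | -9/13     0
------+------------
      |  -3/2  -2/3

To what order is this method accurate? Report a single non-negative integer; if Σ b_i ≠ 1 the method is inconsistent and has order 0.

b = (-3/2, -2/3)
c = (0, -9/13)
Σ b_i: (-3/2)·1 + (-2/3)·1 = -13/6 ≠ 1 ⇒ order 0.

0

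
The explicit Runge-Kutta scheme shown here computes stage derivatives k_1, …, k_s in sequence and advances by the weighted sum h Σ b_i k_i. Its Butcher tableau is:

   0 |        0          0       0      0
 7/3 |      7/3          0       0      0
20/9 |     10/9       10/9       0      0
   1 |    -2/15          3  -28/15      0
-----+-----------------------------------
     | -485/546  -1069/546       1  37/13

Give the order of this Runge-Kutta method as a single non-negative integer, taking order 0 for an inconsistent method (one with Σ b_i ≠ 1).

2

b = (-485/546, -1069/546, 1, 37/13)
c = (0, 7/3, 20/9, 1)
Ac = (0, 0, 70/27, 77/27)
Σ b_i: (-485/546)·1 + (-1069/546)·1 + 1·1 + 37/13·1 = 1 ✓
b·c: (-1069/546)·7/3 + 1·20/9 + 37/13·1 = 1/2 ✓
b·c²: (-1069/546)·49/9 + 1·400/81 + 37/13·1 = -6055/2106 ≠ 1/3 ⇒ order 2.
b·Ac: 1·70/27 + 37/13·77/27 = 1253/117 ≠ 1/6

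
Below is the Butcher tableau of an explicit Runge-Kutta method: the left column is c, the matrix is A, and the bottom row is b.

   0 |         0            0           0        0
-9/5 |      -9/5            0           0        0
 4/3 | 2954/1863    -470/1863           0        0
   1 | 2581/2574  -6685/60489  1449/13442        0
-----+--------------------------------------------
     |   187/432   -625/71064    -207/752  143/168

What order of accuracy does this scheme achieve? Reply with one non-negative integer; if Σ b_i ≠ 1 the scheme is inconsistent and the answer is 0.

4

b = (187/432, -625/71064, -207/752, 143/168)
c = (0, -9/5, 4/3, 1)
Ac = (0, 0, 94/207, 49/143)
Σ b_i: 187/432·1 + (-625/71064)·1 + (-207/752)·1 + 143/168·1 = 1 ✓
b·c: (-625/71064)·(-9/5) + (-207/752)·4/3 + 143/168·1 = 1/2 ✓
b·c²: (-625/71064)·81/25 + (-207/752)·16/9 + 143/168·1 = 1/3 ✓
b·Ac: (-207/752)·94/207 + 143/168·49/143 = 1/6 ✓
b·c³: (-625/71064)·(-729/125) + (-207/752)·64/27 + 143/168·1 = 1/4 ✓
b·(c∘Ac): (-207/752)·376/621 + 143/168·49/143 = 1/8 ✓
b·Ac²: (-207/752)·(-94/115) + 143/168·(-119/715) = 1/12 ✓
b·A²c: 143/168·7/143 = 1/24 ✓; 4 stages ⇒ order 4.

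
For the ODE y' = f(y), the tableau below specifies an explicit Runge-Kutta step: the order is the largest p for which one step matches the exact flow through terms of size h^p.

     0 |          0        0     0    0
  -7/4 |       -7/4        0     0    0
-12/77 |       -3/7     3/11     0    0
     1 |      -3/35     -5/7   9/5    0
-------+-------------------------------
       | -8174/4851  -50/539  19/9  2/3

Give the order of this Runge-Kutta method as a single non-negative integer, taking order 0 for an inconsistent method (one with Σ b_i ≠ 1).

2

b = (-8174/4851, -50/539, 19/9, 2/3)
c = (0, -7/4, -12/77, 1)
Ac = (0, 0, -21/44, 1493/1540)
Σ b_i: (-8174/4851)·1 + (-50/539)·1 + 19/9·1 + 2/3·1 = 1 ✓
b·c: (-50/539)·(-7/4) + 19/9·(-12/77) + 2/3·1 = 1/2 ✓
b·c²: (-50/539)·49/16 + 19/9·144/5929 + 2/3·1 = 61735/142296 ≠ 1/3 ⇒ order 2.
b·Ac: 19/9·(-21/44) + 2/3·1493/1540 = -1669/4620 ≠ 1/6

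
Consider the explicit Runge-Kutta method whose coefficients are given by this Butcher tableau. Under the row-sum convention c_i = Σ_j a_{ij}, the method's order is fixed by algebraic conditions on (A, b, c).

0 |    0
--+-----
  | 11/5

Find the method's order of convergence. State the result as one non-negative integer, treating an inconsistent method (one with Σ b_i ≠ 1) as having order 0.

b = (11/5)
c = (0)
Σ b_i: 11/5·1 = 11/5 ≠ 1 ⇒ order 0.

0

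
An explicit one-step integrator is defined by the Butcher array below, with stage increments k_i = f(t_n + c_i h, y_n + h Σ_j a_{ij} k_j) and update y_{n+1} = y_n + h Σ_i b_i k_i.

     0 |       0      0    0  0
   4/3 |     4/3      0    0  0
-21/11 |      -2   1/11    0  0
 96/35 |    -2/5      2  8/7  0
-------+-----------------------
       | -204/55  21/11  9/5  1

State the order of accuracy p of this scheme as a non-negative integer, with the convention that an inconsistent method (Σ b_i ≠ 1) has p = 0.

b = (-204/55, 21/11, 9/5, 1)
c = (0, 4/3, -21/11, 96/35)
Ac = (0, 0, 4/33, 16/33)
Σ b_i: (-204/55)·1 + 21/11·1 + 9/5·1 + 1·1 = 1 ✓
b·c: 21/11·4/3 + 9/5·(-21/11) + 1·96/35 = 713/385 ≠ 1/2 ⇒ order 1.

1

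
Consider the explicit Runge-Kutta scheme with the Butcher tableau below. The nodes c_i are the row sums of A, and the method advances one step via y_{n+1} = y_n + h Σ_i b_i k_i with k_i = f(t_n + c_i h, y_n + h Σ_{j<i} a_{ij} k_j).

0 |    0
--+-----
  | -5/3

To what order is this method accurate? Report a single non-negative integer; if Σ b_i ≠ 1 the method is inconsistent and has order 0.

0

b = (-5/3)
c = (0)
Σ b_i: (-5/3)·1 = -5/3 ≠ 1 ⇒ order 0.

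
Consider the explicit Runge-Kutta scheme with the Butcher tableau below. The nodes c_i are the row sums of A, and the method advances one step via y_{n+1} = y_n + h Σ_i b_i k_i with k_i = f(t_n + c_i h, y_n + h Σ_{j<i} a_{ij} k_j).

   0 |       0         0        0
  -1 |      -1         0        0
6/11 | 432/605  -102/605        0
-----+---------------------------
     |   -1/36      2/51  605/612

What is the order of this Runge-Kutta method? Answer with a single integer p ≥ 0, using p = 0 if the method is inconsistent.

3

b = (-1/36, 2/51, 605/612)
c = (0, -1, 6/11)
Ac = (0, 0, 102/605)
Σ b_i: (-1/36)·1 + 2/51·1 + 605/612·1 = 1 ✓
b·c: 2/51·(-1) + 605/612·6/11 = 1/2 ✓
b·c²: 2/51·1 + 605/612·36/121 = 1/3 ✓
b·Ac: 605/612·102/605 = 1/6 ✓; 3 stages ⇒ order 3.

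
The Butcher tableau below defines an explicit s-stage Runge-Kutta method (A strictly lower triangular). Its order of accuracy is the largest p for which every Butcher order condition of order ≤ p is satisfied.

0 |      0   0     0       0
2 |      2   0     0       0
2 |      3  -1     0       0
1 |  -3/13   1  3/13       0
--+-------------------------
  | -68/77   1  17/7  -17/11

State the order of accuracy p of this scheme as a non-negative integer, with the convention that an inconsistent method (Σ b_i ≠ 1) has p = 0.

1

b = (-68/77, 1, 17/7, -17/11)
c = (0, 2, 2, 1)
Ac = (0, 0, -2, 32/13)
Σ b_i: (-68/77)·1 + 1·1 + 17/7·1 + (-17/11)·1 = 1 ✓
b·c: 1·2 + 17/7·2 + (-17/11)·1 = 409/77 ≠ 1/2 ⇒ order 1.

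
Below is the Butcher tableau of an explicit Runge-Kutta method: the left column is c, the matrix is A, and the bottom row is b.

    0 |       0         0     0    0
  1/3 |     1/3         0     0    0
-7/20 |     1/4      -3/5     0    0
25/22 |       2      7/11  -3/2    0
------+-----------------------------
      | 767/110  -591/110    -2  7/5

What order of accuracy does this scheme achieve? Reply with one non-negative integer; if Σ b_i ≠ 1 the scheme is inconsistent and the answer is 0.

b = (767/110, -591/110, -2, 7/5)
c = (0, 1/3, -7/20, 25/22)
Ac = (0, 0, -1/5, 973/1320)
Σ b_i: 767/110·1 + (-591/110)·1 + (-2)·1 + 7/5·1 = 1 ✓
b·c: (-591/110)·1/3 + (-2)·(-7/20) + 7/5·25/22 = 1/2 ✓
b·c²: (-591/110)·1/9 + (-2)·49/400 + 7/5·625/484 = 70123/72600 ≠ 1/3 ⇒ order 2.
b·Ac: (-2)·(-1/5) + 7/5·973/1320 = 9451/6600 ≠ 1/6

2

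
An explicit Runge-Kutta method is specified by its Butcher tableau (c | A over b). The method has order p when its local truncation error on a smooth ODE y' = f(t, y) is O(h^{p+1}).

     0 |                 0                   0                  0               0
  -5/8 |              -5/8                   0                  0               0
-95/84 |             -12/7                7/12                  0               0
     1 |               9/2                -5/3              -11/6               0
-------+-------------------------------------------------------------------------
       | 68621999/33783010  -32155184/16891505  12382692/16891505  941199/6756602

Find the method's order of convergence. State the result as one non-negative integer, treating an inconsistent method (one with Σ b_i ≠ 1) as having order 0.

3

b = (68621999/33783010, -32155184/16891505, 12382692/16891505, 941199/6756602)
c = (0, -5/8, -95/84, 1)
Ac = (0, 0, -35/96, 785/252)
Σ b_i: 68621999/33783010·1 + (-32155184/16891505)·1 + 12382692/16891505·1 + 941199/6756602·1 = 1 ✓
b·c: (-32155184/16891505)·(-5/8) + 12382692/16891505·(-95/84) + 941199/6756602·1 = 1/2 ✓
b·c²: (-32155184/16891505)·25/64 + 12382692/16891505·9025/7056 + 941199/6756602·1 = 1/3 ✓
b·Ac: 12382692/16891505·(-35/96) + 941199/6756602·785/252 = 1/6 ✓
b·c³: (-32155184/16891505)·(-125/512) + 12382692/16891505·(-857375/592704) + 941199/6756602·1 = -3108179533/6810654816 ≠ 1/4 ⇒ order 3.
b·(c∘Ac): 12382692/16891505·475/1152 + 941199/6756602·785/252 = 238761305/324316896 ≠ 1/8
b·Ac²: 12382692/16891505·175/768 + 941199/6756602·(-253675/84672) = -6818820515/27242619264 ≠ 1/12
b·A²c: 941199/6756602·385/576 = 120787205/1297267584 ≠ 1/24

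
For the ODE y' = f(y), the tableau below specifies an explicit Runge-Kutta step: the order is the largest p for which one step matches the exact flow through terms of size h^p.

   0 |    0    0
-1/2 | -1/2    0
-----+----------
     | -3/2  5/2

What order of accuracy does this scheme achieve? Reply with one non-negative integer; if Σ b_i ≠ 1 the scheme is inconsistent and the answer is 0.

1

b = (-3/2, 5/2)
c = (0, -1/2)
Σ b_i: (-3/2)·1 + 5/2·1 = 1 ✓
b·c: 5/2·(-1/2) = -5/4 ≠ 1/2 ⇒ order 1.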